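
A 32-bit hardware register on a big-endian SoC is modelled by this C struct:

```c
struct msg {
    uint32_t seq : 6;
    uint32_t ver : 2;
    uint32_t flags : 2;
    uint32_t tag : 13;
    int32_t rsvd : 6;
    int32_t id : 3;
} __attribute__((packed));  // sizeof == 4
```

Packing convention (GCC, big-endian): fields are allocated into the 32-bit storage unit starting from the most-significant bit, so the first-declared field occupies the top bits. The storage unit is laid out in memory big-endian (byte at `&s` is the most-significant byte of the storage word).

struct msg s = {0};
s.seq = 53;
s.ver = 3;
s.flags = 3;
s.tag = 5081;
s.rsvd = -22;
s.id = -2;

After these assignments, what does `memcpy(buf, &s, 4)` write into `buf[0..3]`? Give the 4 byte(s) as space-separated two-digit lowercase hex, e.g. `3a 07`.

seq:6 = 53 → 0x35 << 26 → word 0xd4000000
ver:2 = 3 → 0x3 << 24 → word 0xd7000000
flags:2 = 3 → 0x3 << 22 → word 0xd7c00000
tag:13 = 5081 → 0x13d9 << 9 → word 0xd7e7b200
rsvd:6 = -22 → 0x2a << 3 → word 0xd7e7b350
id:3 = -2 → 0x6 << 0 → word 0xd7e7b356
word = 0xd7e7b356 → big-endian bytes:
  [0]=0xd7  [1]=0xe7  [2]=0xb3  [3]=0x56

d7 e7 b3 56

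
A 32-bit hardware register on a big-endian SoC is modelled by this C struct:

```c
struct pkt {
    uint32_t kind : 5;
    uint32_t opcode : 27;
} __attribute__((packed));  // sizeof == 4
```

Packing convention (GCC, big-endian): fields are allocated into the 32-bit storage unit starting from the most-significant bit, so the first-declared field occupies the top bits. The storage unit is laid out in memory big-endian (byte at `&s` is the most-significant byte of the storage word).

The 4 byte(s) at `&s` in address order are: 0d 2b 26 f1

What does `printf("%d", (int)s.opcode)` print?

[0]=0x0d [1]=0x2b [2]=0x26 [3]=0xf1 (big-endian) → word 0x0d2b26f1
kind:5 @ bit 27 → (0x0d2b26f1>>27)&0x1f = 0x1
opcode:27 @ bit 0 → (0x0d2b26f1>>0)&0x7ffffff = 0x52b26f1  ←

86714097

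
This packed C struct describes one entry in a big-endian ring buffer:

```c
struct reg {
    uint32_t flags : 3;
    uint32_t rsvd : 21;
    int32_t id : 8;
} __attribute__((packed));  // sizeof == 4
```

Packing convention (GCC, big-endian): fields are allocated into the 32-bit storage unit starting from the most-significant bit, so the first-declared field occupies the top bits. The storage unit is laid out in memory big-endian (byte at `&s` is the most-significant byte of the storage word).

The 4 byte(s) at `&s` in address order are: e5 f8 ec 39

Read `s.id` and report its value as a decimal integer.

57

[0]=0xe5 [1]=0xf8 [2]=0xec [3]=0x39 (big-endian) → word 0xe5f8ec39
flags:3 @ bit 29 → (0xe5f8ec39>>29)&0x7 = 0x7
rsvd:21 @ bit 8 → (0xe5f8ec39>>8)&0x1fffff = 0x5f8ec
id:8 @ bit 0 → (0xe5f8ec39>>0)&0xff = 0x39  ←
id signed 8b, MSB=0: value = 57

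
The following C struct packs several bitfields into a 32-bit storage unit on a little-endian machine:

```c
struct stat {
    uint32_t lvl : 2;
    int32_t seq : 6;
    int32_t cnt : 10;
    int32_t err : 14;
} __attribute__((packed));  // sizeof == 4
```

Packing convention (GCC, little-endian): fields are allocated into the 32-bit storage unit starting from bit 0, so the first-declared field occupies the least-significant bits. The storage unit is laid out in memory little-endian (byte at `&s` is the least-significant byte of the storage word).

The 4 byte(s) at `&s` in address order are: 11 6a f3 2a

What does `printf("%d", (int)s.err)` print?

[0]=0x11 [1]=0x6a [2]=0xf3 [3]=0x2a (little-endian) → word 0x2af36a11
lvl [0+:2] = (word>>0) & 0x3 = 1
seq [2+:6] = (word>>2) & 0x3f = 4
cnt [8+:10] = (word>>8) & 0x3ff = 874
err [18+:14] = (word>>18) & 0x3fff = 2748  ←
err signed 14b, MSB=0: value = 2748

2748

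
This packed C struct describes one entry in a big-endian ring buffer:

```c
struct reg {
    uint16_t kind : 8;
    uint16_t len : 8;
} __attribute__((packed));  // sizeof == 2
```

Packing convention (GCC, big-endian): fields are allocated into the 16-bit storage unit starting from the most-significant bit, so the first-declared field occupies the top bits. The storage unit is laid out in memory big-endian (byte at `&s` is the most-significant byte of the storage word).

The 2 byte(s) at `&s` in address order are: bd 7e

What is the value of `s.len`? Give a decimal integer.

126

[0]=0xbd [1]=0x7e (big-endian) → word 0xbd7e
kind [8+:8] = (word>>8) & 0xff = 189
len [0+:8] = (word>>0) & 0xff = 126  ←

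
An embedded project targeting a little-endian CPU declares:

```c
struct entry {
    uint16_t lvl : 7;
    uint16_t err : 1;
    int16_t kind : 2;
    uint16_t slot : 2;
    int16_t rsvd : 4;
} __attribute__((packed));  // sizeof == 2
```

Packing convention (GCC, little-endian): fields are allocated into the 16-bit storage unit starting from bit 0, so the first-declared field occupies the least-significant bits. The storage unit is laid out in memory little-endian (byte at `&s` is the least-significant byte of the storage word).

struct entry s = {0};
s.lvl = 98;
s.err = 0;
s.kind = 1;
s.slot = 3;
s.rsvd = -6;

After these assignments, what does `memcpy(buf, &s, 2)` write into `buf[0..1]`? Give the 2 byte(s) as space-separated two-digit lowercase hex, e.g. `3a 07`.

lvl:7 = 98 → 0x62 << 0 → word 0x0062
err:1 = 0 → 0x0 << 7 → word 0x0062
kind:2 = 1 → 0x1 << 8 → word 0x0162
slot:2 = 3 → 0x3 << 10 → word 0x0d62
rsvd:4 = -6 → 0xa << 12 → word 0xad62
word = 0xad62 → little-endian bytes:
  [0]=0x62  [1]=0xad

62 ad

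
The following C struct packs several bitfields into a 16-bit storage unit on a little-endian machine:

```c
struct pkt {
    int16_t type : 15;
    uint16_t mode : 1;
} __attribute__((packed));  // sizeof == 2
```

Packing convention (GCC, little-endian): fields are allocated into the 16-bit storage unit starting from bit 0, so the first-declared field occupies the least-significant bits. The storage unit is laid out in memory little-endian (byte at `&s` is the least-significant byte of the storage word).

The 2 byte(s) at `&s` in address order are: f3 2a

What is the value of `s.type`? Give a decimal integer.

[0]=0xf3 [1]=0x2a (little-endian) → word 0x2af3
type:15 @ bit 0 → (0x2af3>>0)&0x7fff = 0x2af3  ←
mode:1 @ bit 15 → (0x2af3>>15)&0x1 = 0x0
type signed 15b, MSB=0: value = 10995

10995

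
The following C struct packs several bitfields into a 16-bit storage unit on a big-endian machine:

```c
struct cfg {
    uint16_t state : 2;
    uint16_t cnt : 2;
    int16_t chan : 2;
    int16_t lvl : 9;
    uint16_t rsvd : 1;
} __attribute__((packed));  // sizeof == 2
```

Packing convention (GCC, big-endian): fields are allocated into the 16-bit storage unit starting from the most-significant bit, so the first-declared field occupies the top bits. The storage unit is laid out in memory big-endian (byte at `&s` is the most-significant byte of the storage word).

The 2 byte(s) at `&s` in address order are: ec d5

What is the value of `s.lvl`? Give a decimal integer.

106

[0]=0xec [1]=0xd5 (big-endian) → word 0xecd5
state [14+:2] = (word>>14) & 0x3 = 3
cnt [12+:2] = (word>>12) & 0x3 = 2
chan [10+:2] = (word>>10) & 0x3 = 3
lvl [1+:9] = (word>>1) & 0x1ff = 106  ←
rsvd [0+:1] = (word>>0) & 0x1 = 1
lvl signed 9b, MSB=0: value = 106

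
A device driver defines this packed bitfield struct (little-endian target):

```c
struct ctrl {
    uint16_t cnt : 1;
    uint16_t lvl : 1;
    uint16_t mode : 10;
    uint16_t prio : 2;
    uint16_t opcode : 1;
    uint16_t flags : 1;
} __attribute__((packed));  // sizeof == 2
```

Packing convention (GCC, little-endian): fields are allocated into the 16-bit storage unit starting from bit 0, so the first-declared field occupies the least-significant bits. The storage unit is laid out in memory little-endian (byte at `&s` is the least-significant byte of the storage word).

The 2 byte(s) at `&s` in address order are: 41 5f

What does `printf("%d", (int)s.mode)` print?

976

[0]=0x41 [1]=0x5f (little-endian) → word 0x5f41
cnt:1 @ bit 0 → (0x5f41>>0)&0x1 = 0x1
lvl:1 @ bit 1 → (0x5f41>>1)&0x1 = 0x0
mode:10 @ bit 2 → (0x5f41>>2)&0x3ff = 0x3d0  ←
prio:2 @ bit 12 → (0x5f41>>12)&0x3 = 0x1
opcode:1 @ bit 14 → (0x5f41>>14)&0x1 = 0x1
flags:1 @ bit 15 → (0x5f41>>15)&0x1 = 0x0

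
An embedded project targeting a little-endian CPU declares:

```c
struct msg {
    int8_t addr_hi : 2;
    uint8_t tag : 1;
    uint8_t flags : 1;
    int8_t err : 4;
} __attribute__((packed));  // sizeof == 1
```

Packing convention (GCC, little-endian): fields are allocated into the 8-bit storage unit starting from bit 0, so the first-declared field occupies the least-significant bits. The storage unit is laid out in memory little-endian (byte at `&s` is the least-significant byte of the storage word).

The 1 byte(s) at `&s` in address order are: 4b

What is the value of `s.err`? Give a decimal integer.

[0]=0x4b (little-endian) → word 0x4b
addr_hi [0+:2] = (word>>0) & 0x3 = 3
tag [2+:1] = (word>>2) & 0x1 = 0
flags [3+:1] = (word>>3) & 0x1 = 1
err [4+:4] = (word>>4) & 0xf = 4  ←
err signed 4b, MSB=0: value = 4

4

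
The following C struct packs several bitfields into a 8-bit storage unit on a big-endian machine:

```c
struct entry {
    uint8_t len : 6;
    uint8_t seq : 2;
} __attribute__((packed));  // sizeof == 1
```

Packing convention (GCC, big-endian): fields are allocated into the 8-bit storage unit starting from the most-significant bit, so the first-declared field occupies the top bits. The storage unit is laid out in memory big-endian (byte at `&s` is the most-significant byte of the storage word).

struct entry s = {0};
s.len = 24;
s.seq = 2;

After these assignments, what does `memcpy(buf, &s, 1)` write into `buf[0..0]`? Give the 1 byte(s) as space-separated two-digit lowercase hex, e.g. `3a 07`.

len (6b) val=24 bits=0x18 at bit 2: 0x60
seq (2b) val=2 bits=0x2 at bit 0: 0x62
word = 0x62 → big-endian bytes:
  [0]=0x62

62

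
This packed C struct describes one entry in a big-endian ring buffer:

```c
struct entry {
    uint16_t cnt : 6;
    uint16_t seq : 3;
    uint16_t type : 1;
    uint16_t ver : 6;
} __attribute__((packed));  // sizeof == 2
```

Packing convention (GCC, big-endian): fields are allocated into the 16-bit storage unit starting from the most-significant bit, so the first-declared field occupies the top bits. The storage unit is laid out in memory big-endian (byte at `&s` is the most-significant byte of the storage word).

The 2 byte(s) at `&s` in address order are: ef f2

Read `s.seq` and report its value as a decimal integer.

7

[0]=0xef [1]=0xf2 (big-endian) → word 0xeff2
cnt:6 @ bit 10 → (0xeff2>>10)&0x3f = 0x3b
seq:3 @ bit 7 → (0xeff2>>7)&0x7 = 0x7  ←
type:1 @ bit 6 → (0xeff2>>6)&0x1 = 0x1
ver:6 @ bit 0 → (0xeff2>>0)&0x3f = 0x32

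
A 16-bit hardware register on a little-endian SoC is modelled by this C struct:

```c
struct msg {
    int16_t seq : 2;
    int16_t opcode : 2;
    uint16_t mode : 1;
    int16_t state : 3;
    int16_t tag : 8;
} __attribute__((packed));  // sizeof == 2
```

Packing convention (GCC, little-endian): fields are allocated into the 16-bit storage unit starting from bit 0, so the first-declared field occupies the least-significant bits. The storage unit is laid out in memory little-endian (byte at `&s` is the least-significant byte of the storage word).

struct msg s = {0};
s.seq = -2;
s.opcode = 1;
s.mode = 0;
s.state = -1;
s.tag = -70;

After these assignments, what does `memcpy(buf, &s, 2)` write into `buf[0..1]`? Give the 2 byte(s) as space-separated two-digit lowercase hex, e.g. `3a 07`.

e6 ba

seq (2b) val=-2 bits=0x2 at bit 0: 0x0002
opcode (2b) val=1 bits=0x1 at bit 2: 0x0006
mode (1b) val=0 bits=0x0 at bit 4: 0x0006
state (3b) val=-1 bits=0x7 at bit 5: 0x00e6
tag (8b) val=-70 bits=0xba at bit 8: 0xbae6
word = 0xbae6 → little-endian bytes:
  [0]=0xe6  [1]=0xba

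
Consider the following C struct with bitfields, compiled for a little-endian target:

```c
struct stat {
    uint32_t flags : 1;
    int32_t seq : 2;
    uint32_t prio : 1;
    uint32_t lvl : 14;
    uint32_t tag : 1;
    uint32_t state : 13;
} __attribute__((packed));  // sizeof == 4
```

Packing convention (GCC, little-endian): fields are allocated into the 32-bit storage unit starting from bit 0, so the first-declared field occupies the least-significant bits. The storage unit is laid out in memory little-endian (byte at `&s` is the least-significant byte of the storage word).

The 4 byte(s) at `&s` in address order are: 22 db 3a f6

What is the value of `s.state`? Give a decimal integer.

[0]=0x22 [1]=0xdb [2]=0x3a [3]=0xf6 (little-endian) → word 0xf63adb22
flags [0+:1] = (word>>0) & 0x1 = 0
seq [1+:2] = (word>>1) & 0x3 = 1
prio [3+:1] = (word>>3) & 0x1 = 0
lvl [4+:14] = (word>>4) & 0x3fff = 11698
tag [18+:1] = (word>>18) & 0x1 = 0
state [19+:13] = (word>>19) & 0x1fff = 7879  ←

7879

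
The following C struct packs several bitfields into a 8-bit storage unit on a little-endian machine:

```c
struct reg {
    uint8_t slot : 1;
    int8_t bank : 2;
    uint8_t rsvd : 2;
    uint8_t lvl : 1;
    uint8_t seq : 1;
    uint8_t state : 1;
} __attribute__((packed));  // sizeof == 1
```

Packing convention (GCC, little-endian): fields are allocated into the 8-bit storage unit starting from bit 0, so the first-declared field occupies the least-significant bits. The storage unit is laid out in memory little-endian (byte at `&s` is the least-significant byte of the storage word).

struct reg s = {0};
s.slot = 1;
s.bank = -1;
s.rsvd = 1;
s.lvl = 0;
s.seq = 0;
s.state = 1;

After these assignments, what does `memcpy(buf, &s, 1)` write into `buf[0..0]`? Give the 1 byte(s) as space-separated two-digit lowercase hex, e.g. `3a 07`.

[0+:1] slot=1 & 0x1 = 0x1; word=0x01
[1+:2] bank=-1 & 0x3 = 0x3; word=0x07
[3+:2] rsvd=1 & 0x3 = 0x1; word=0x0f
[5+:1] lvl=0 & 0x1 = 0x0; word=0x0f
[6+:1] seq=0 & 0x1 = 0x0; word=0x0f
[7+:1] state=1 & 0x1 = 0x1; word=0x8f
word = 0x8f → little-endian bytes:
  [0]=0x8f

8f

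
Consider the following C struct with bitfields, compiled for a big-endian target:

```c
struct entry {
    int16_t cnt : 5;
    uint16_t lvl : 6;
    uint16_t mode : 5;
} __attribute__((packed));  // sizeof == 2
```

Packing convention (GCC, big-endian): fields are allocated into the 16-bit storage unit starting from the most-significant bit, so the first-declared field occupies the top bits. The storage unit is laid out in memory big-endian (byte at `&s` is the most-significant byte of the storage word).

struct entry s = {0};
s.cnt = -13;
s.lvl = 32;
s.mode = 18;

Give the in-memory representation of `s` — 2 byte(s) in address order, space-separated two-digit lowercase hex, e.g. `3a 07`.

9c 12

[11+:5] cnt=-13 & 0x1f = 0x13; word=0x9800
[5+:6] lvl=32 & 0x3f = 0x20; word=0x9c00
[0+:5] mode=18 & 0x1f = 0x12; word=0x9c12
word = 0x9c12 → big-endian bytes:
  [0]=0x9c  [1]=0x12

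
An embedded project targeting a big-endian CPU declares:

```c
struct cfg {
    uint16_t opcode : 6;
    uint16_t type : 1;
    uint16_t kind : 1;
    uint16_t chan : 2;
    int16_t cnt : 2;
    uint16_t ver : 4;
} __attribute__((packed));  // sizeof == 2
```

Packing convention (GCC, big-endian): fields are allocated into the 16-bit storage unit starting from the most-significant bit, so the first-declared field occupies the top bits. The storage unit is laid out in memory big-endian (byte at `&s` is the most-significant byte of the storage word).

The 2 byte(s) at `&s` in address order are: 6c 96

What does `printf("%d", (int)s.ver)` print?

[0]=0x6c [1]=0x96 (big-endian) → word 0x6c96
opcode [10+:6] = (word>>10) & 0x3f = 27
type [9+:1] = (word>>9) & 0x1 = 0
kind [8+:1] = (word>>8) & 0x1 = 0
chan [6+:2] = (word>>6) & 0x3 = 2
cnt [4+:2] = (word>>4) & 0x3 = 1
ver [0+:4] = (word>>0) & 0xf = 6  ←

6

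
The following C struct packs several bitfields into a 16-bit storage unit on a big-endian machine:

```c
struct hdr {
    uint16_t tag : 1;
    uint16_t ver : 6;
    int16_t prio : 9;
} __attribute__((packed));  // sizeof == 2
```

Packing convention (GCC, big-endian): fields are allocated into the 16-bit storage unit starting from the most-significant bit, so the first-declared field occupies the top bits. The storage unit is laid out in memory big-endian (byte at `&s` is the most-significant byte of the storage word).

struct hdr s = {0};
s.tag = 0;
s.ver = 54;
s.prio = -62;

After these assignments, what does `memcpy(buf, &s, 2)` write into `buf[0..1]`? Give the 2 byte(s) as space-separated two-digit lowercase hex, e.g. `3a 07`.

6d c2

[15+:1] tag=0 & 0x1 = 0x0; word=0x0000
[9+:6] ver=54 & 0x3f = 0x36; word=0x6c00
[0+:9] prio=-62 & 0x1ff = 0x1c2; word=0x6dc2
word = 0x6dc2 → big-endian bytes:
  [0]=0x6d  [1]=0xc2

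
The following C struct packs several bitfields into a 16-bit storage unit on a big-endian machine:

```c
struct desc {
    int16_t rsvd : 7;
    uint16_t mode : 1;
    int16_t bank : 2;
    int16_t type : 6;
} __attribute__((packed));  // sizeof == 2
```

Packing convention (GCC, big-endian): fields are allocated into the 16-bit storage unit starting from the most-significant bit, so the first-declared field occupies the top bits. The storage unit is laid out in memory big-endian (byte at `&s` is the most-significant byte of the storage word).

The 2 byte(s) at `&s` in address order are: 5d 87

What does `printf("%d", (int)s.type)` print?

[0]=0x5d [1]=0x87 (big-endian) → word 0x5d87
rsvd:7 @ bit 9 → (0x5d87>>9)&0x7f = 0x2e
mode:1 @ bit 8 → (0x5d87>>8)&0x1 = 0x1
bank:2 @ bit 6 → (0x5d87>>6)&0x3 = 0x2
type:6 @ bit 0 → (0x5d87>>0)&0x3f = 0x7  ←
type signed 6b, MSB=0: value = 7

7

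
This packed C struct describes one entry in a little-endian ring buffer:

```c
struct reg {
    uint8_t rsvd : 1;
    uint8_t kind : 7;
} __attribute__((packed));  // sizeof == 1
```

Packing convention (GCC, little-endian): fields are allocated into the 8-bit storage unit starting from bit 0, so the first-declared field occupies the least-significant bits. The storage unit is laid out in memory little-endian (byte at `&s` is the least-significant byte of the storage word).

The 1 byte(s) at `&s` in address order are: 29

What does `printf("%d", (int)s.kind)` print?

20

[0]=0x29 (little-endian) → word 0x29
rsvd:1 @ bit 0 → (0x29>>0)&0x1 = 0x1
kind:7 @ bit 1 → (0x29>>1)&0x7f = 0x14  ←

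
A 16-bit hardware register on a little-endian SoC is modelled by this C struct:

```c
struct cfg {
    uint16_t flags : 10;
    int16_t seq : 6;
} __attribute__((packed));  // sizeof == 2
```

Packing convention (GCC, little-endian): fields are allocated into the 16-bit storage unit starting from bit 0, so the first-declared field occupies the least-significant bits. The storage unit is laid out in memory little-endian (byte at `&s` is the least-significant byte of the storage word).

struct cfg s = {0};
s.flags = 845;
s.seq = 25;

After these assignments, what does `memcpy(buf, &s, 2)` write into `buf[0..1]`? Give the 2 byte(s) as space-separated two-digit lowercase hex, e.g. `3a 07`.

[0+:10] flags=845 & 0x3ff = 0x34d; word=0x034d
[10+:6] seq=25 & 0x3f = 0x19; word=0x674d
word = 0x674d → little-endian bytes:
  [0]=0x4d  [1]=0x67

4d 67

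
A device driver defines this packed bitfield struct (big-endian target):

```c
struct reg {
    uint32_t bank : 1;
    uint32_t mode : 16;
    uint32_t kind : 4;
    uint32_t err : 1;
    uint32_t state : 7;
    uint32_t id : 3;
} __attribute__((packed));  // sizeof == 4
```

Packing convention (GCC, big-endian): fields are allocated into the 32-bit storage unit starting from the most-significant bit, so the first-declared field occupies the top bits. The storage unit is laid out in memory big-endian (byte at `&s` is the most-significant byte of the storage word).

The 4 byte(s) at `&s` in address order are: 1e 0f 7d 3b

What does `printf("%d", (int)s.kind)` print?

15

[0]=0x1e [1]=0x0f [2]=0x7d [3]=0x3b (big-endian) → word 0x1e0f7d3b
bank:1 @ bit 31 → (0x1e0f7d3b>>31)&0x1 = 0x0
mode:16 @ bit 15 → (0x1e0f7d3b>>15)&0xffff = 0x3c1e
kind:4 @ bit 11 → (0x1e0f7d3b>>11)&0xf = 0xf  ←
err:1 @ bit 10 → (0x1e0f7d3b>>10)&0x1 = 0x1
state:7 @ bit 3 → (0x1e0f7d3b>>3)&0x7f = 0x27
id:3 @ bit 0 → (0x1e0f7d3b>>0)&0x7 = 0x3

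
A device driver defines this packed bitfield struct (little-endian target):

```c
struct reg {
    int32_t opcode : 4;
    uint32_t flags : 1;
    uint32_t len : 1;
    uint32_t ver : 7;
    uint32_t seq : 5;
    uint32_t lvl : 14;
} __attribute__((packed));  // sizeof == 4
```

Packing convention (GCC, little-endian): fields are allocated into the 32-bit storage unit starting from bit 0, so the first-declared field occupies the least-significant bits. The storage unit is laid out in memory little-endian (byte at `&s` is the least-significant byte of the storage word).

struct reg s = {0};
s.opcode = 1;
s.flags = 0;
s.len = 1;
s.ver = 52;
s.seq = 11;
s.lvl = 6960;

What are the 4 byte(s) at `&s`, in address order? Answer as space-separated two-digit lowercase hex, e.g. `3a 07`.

21 6d c1 6c

opcode (4b) val=1 bits=0x1 at bit 0: 0x00000001
flags (1b) val=0 bits=0x0 at bit 4: 0x00000001
len (1b) val=1 bits=0x1 at bit 5: 0x00000021
ver (7b) val=52 bits=0x34 at bit 6: 0x00000d21
seq (5b) val=11 bits=0xb at bit 13: 0x00016d21
lvl (14b) val=6960 bits=0x1b30 at bit 18: 0x6cc16d21
word = 0x6cc16d21 → little-endian bytes:
  [0]=0x21  [1]=0x6d  [2]=0xc1  [3]=0x6c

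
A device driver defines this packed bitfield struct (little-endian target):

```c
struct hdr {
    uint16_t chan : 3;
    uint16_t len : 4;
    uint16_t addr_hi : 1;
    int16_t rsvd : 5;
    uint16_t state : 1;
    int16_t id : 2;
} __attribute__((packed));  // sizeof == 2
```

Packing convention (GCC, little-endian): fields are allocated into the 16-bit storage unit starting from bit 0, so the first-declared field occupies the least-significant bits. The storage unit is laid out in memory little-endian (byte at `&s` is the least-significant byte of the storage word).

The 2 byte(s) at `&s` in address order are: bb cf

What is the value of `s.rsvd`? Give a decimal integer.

15

[0]=0xbb [1]=0xcf (little-endian) → word 0xcfbb
chan:3 @ bit 0 → (0xcfbb>>0)&0x7 = 0x3
len:4 @ bit 3 → (0xcfbb>>3)&0xf = 0x7
addr_hi:1 @ bit 7 → (0xcfbb>>7)&0x1 = 0x1
rsvd:5 @ bit 8 → (0xcfbb>>8)&0x1f = 0xf  ←
state:1 @ bit 13 → (0xcfbb>>13)&0x1 = 0x0
id:2 @ bit 14 → (0xcfbb>>14)&0x3 = 0x3
rsvd signed 5b, MSB=0: value = 15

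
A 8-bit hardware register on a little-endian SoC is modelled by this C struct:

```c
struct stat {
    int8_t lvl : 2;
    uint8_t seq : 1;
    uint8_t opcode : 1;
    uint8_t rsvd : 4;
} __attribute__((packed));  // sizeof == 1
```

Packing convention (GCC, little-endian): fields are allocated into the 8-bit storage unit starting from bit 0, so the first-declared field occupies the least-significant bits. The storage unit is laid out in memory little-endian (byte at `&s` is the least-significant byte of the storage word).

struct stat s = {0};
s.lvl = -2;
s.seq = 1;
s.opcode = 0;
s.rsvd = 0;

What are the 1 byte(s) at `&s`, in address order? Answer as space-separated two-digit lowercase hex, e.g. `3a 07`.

lvl (2b) val=-2 bits=0x2 at bit 0: 0x02
seq (1b) val=1 bits=0x1 at bit 2: 0x06
opcode (1b) val=0 bits=0x0 at bit 3: 0x06
rsvd (4b) val=0 bits=0x0 at bit 4: 0x06
word = 0x06 → little-endian bytes:
  [0]=0x06

06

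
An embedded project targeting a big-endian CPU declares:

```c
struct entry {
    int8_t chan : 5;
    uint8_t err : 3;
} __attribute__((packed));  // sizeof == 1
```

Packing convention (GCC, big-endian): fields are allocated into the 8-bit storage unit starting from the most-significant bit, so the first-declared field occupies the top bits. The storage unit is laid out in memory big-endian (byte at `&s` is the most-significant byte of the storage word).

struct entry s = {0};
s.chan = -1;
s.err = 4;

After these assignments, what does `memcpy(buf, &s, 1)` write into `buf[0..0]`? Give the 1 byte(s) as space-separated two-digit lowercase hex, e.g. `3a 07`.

[3+:5] chan=-1 & 0x1f = 0x1f; word=0xf8
[0+:3] err=4 & 0x7 = 0x4; word=0xfc
word = 0xfc → big-endian bytes:
  [0]=0xfc

fc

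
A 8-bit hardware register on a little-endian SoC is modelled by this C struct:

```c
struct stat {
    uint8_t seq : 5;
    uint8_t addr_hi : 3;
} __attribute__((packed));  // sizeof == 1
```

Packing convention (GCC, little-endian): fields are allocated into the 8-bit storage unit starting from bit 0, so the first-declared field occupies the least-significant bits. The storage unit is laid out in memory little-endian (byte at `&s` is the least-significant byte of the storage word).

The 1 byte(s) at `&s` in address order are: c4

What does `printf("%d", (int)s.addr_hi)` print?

6

[0]=0xc4 (little-endian) → word 0xc4
seq:5 @ bit 0 → (0xc4>>0)&0x1f = 0x4
addr_hi:3 @ bit 5 → (0xc4>>5)&0x7 = 0x6  ←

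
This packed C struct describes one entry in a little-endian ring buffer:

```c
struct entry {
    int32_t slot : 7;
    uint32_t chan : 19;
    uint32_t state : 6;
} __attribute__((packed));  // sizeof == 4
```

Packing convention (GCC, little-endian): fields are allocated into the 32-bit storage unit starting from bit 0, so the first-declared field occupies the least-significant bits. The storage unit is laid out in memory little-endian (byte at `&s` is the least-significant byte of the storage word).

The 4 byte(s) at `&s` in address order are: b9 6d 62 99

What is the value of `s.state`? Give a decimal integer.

[0]=0xb9 [1]=0x6d [2]=0x62 [3]=0x99 (little-endian) → word 0x99626db9
slot [0+:7] = (word>>0) & 0x7f = 57
chan [7+:19] = (word>>7) & 0x7ffff = 181467
state [26+:6] = (word>>26) & 0x3f = 38  ←

38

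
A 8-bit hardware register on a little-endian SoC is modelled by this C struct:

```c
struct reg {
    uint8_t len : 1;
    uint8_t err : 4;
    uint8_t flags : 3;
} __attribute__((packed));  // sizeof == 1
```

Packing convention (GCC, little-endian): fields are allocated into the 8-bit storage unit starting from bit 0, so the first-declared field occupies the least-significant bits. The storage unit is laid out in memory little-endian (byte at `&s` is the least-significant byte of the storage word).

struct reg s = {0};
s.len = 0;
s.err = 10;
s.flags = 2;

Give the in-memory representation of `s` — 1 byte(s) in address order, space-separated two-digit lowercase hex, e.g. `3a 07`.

54

len (1b) val=0 bits=0x0 at bit 0: 0x00
err (4b) val=10 bits=0xa at bit 1: 0x14
flags (3b) val=2 bits=0x2 at bit 5: 0x54
word = 0x54 → little-endian bytes:
  [0]=0x54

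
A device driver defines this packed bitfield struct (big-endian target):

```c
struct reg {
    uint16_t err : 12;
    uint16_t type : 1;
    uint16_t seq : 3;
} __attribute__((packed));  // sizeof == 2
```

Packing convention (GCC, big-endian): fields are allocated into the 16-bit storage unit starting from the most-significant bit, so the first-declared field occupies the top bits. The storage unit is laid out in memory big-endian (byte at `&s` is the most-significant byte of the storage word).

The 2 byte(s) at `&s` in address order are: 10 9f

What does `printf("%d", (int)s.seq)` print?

7

[0]=0x10 [1]=0x9f (big-endian) → word 0x109f
err:12 @ bit 4 → (0x109f>>4)&0xfff = 0x109
type:1 @ bit 3 → (0x109f>>3)&0x1 = 0x1
seq:3 @ bit 0 → (0x109f>>0)&0x7 = 0x7  ←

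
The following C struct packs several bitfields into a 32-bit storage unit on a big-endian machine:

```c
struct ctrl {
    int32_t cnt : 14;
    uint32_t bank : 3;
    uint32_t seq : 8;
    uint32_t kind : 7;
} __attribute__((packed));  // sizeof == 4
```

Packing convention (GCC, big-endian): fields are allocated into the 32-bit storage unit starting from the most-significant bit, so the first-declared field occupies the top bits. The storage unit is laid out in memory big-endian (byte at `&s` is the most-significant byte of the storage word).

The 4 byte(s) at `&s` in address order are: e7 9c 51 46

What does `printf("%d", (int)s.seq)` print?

162

[0]=0xe7 [1]=0x9c [2]=0x51 [3]=0x46 (big-endian) → word 0xe79c5146
cnt [18+:14] = (word>>18) & 0x3fff = 14823
bank [15+:3] = (word>>15) & 0x7 = 0
seq [7+:8] = (word>>7) & 0xff = 162  ←
kind [0+:7] = (word>>0) & 0x7f = 70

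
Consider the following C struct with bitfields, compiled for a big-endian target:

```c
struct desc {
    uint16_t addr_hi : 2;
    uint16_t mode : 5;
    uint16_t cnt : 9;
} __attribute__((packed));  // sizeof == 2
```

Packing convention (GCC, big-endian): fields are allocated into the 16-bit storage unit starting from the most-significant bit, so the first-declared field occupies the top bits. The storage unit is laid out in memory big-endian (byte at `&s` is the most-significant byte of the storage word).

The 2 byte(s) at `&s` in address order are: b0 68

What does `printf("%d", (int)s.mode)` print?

[0]=0xb0 [1]=0x68 (big-endian) → word 0xb068
addr_hi:2 @ bit 14 → (0xb068>>14)&0x3 = 0x2
mode:5 @ bit 9 → (0xb068>>9)&0x1f = 0x18  ←
cnt:9 @ bit 0 → (0xb068>>0)&0x1ff = 0x68

24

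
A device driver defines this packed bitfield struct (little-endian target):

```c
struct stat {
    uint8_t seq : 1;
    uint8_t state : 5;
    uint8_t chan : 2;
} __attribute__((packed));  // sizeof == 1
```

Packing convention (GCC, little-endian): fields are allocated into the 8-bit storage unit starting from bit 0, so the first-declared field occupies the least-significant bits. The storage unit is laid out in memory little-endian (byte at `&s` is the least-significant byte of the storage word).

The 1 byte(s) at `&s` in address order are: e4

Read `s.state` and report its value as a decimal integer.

[0]=0xe4 (little-endian) → word 0xe4
seq [0+:1] = (word>>0) & 0x1 = 0
state [1+:5] = (word>>1) & 0x1f = 18  ←
chan [6+:2] = (word>>6) & 0x3 = 3

18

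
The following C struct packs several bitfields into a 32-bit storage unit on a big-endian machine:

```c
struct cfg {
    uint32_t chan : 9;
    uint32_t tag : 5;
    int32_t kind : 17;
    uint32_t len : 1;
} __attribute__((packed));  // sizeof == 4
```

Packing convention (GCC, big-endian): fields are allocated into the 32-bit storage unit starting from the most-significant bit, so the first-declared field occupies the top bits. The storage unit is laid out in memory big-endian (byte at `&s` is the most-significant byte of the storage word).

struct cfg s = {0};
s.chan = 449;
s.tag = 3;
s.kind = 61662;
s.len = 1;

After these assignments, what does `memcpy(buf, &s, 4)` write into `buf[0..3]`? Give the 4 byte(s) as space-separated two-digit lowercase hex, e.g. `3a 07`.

[23+:9] chan=449 & 0x1ff = 0x1c1; word=0xe0800000
[18+:5] tag=3 & 0x1f = 0x3; word=0xe08c0000
[1+:17] kind=61662 & 0x1ffff = 0xf0de; word=0xe08de1bc
[0+:1] len=1 & 0x1 = 0x1; word=0xe08de1bd
word = 0xe08de1bd → big-endian bytes:
  [0]=0xe0  [1]=0x8d  [2]=0xe1  [3]=0xbd

e0 8d e1 bd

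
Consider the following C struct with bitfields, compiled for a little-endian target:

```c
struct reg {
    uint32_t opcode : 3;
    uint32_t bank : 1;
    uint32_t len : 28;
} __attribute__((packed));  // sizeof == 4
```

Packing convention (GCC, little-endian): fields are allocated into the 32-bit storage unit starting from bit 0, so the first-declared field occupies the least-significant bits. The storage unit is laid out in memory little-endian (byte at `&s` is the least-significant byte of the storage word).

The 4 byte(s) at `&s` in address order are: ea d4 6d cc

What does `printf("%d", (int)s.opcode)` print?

2

[0]=0xea [1]=0xd4 [2]=0x6d [3]=0xcc (little-endian) → word 0xcc6dd4ea
opcode:3 @ bit 0 → (0xcc6dd4ea>>0)&0x7 = 0x2  ←
bank:1 @ bit 3 → (0xcc6dd4ea>>3)&0x1 = 0x1
len:28 @ bit 4 → (0xcc6dd4ea>>4)&0xfffffff = 0xcc6dd4e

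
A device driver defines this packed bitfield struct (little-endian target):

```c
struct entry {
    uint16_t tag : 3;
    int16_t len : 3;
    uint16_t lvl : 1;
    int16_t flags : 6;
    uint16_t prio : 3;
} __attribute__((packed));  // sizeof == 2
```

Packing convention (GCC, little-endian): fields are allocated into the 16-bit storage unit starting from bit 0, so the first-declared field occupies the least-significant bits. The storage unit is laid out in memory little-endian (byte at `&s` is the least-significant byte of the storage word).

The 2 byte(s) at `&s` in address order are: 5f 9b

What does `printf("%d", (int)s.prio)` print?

[0]=0x5f [1]=0x9b (little-endian) → word 0x9b5f
tag [0+:3] = (word>>0) & 0x7 = 7
len [3+:3] = (word>>3) & 0x7 = 3
lvl [6+:1] = (word>>6) & 0x1 = 1
flags [7+:6] = (word>>7) & 0x3f = 54
prio [13+:3] = (word>>13) & 0x7 = 4  ←

4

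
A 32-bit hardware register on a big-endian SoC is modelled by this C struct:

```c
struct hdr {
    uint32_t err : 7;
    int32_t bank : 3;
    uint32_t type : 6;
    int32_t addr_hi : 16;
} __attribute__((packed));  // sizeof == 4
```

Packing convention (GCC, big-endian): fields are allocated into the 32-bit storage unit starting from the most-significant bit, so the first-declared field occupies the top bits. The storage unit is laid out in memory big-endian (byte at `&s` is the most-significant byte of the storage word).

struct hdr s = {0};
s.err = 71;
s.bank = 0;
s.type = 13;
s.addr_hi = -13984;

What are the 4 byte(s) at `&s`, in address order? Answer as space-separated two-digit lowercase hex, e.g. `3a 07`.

8e 0d c9 60

[25+:7] err=71 & 0x7f = 0x47; word=0x8e000000
[22+:3] bank=0 & 0x7 = 0x0; word=0x8e000000
[16+:6] type=13 & 0x3f = 0xd; word=0x8e0d0000
[0+:16] addr_hi=-13984 & 0xffff = 0xc960; word=0x8e0dc960
word = 0x8e0dc960 → big-endian bytes:
  [0]=0x8e  [1]=0x0d  [2]=0xc9  [3]=0x60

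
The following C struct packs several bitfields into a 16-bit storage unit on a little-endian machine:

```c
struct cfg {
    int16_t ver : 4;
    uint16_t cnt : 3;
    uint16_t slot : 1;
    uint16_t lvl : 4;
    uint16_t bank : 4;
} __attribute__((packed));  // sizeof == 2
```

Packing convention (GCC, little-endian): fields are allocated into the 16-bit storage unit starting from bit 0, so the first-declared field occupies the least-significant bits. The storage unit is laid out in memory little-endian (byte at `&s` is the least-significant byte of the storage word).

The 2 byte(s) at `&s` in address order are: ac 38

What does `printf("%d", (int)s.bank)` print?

3

[0]=0xac [1]=0x38 (little-endian) → word 0x38ac
ver:4 @ bit 0 → (0x38ac>>0)&0xf = 0xc
cnt:3 @ bit 4 → (0x38ac>>4)&0x7 = 0x2
slot:1 @ bit 7 → (0x38ac>>7)&0x1 = 0x1
lvl:4 @ bit 8 → (0x38ac>>8)&0xf = 0x8
bank:4 @ bit 12 → (0x38ac>>12)&0xf = 0x3  ←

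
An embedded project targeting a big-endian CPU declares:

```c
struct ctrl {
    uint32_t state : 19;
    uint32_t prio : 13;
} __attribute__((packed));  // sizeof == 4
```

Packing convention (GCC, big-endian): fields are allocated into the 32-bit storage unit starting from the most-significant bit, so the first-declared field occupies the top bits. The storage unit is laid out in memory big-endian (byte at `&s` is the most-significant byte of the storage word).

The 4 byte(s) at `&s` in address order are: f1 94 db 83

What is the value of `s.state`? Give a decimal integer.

[0]=0xf1 [1]=0x94 [2]=0xdb [3]=0x83 (big-endian) → word 0xf194db83
state [13+:19] = (word>>13) & 0x7ffff = 494758  ←
prio [0+:13] = (word>>0) & 0x1fff = 7043

494758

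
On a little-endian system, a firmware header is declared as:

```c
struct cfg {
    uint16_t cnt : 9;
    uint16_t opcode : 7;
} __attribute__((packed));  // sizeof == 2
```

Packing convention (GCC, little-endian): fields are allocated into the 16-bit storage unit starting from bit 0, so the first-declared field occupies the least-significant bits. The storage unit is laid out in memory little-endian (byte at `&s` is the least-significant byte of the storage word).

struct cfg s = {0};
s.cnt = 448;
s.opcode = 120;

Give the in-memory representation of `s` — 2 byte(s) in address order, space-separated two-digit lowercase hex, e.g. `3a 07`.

cnt:9 = 448 → 0x1c0 << 0 → word 0x01c0
opcode:7 = 120 → 0x78 << 9 → word 0xf1c0
word = 0xf1c0 → little-endian bytes:
  [0]=0xc0  [1]=0xf1

c0 f1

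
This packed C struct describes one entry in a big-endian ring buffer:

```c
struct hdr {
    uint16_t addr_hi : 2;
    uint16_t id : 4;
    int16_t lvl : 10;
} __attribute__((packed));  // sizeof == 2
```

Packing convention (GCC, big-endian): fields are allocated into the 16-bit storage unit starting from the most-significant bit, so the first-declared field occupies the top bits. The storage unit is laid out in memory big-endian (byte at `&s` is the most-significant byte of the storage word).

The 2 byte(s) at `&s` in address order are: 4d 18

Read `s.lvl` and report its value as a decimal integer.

[0]=0x4d [1]=0x18 (big-endian) → word 0x4d18
addr_hi [14+:2] = (word>>14) & 0x3 = 1
id [10+:4] = (word>>10) & 0xf = 3
lvl [0+:10] = (word>>0) & 0x3ff = 280  ←
lvl signed 10b, MSB=0: value = 280

280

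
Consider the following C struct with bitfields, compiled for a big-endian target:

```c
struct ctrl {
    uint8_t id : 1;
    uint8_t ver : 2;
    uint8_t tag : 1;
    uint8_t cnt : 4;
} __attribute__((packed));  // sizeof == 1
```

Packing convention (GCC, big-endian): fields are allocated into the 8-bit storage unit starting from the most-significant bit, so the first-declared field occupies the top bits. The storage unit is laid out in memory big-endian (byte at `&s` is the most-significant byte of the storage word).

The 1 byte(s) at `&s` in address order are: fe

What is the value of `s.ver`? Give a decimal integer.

[0]=0xfe (big-endian) → word 0xfe
id:1 @ bit 7 → (0xfe>>7)&0x1 = 0x1
ver:2 @ bit 5 → (0xfe>>5)&0x3 = 0x3  ←
tag:1 @ bit 4 → (0xfe>>4)&0x1 = 0x1
cnt:4 @ bit 0 → (0xfe>>0)&0xf = 0xe

3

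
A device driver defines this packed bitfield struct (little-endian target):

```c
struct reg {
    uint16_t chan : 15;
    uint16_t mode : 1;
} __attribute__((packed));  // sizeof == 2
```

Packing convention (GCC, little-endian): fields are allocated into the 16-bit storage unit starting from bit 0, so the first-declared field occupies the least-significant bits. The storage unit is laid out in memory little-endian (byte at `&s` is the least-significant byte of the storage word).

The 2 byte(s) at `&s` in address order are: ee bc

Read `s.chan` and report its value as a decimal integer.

15598

[0]=0xee [1]=0xbc (little-endian) → word 0xbcee
chan [0+:15] = (word>>0) & 0x7fff = 15598  ←
mode [15+:1] = (word>>15) & 0x1 = 1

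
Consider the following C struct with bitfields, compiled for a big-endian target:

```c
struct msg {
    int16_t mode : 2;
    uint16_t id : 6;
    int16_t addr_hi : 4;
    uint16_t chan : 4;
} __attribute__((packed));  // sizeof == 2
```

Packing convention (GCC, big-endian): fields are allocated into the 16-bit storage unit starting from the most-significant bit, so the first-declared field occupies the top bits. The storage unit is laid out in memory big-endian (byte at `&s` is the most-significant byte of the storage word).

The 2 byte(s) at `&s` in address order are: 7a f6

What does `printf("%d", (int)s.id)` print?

[0]=0x7a [1]=0xf6 (big-endian) → word 0x7af6
mode [14+:2] = (word>>14) & 0x3 = 1
id [8+:6] = (word>>8) & 0x3f = 58  ←
addr_hi [4+:4] = (word>>4) & 0xf = 15
chan [0+:4] = (word>>0) & 0xf = 6

58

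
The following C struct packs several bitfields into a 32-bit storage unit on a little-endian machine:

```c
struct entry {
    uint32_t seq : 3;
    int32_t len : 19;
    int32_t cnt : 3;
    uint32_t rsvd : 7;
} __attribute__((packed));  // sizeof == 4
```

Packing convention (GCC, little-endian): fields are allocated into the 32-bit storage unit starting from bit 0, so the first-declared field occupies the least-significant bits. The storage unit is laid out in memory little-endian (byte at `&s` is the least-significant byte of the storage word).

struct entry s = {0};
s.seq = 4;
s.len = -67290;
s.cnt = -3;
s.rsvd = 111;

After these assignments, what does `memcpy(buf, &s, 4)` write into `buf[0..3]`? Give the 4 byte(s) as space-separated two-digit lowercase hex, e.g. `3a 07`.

34 c9 77 df

seq (3b) val=4 bits=0x4 at bit 0: 0x00000004
len (19b) val=-67290 bits=0x6f926 at bit 3: 0x0037c934
cnt (3b) val=-3 bits=0x5 at bit 22: 0x0177c934
rsvd (7b) val=111 bits=0x6f at bit 25: 0xdf77c934
word = 0xdf77c934 → little-endian bytes:
  [0]=0x34  [1]=0xc9  [2]=0x77  [3]=0xdf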